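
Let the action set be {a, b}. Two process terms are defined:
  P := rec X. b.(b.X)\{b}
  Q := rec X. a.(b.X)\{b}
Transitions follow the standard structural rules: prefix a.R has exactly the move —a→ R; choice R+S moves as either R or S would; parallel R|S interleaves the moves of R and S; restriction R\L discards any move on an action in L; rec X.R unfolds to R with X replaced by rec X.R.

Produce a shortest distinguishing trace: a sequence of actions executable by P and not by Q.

P's transition system — 2 states:
  u0 = rec X. b.(b.X)\{b} has moves --b--▸ u1
  u1 = (b.(rec X. b.(b.X)\{b}))\{b} has moves deadlocked
Q's transition system — 2 states:
  v0 = rec X. a.(b.X)\{b} has moves --a--▸ v1
  v1 = (b.(rec X. a.(b.X)\{b}))\{b} has moves deadlocked
Executing b from P (initial set {u0}):
  [1] b ⇒ {u1}
  — P admits the full trace.
Executing b from Q (initial set {v0}):
  [1] b ⇒ ∅  — Q cannot continue

b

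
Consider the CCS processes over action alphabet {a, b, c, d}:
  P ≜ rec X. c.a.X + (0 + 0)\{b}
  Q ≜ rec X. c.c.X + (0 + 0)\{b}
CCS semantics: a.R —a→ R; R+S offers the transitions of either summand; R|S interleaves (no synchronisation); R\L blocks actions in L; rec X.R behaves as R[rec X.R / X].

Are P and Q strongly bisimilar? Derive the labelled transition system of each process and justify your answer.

Reachable graph of P (2 states):
  m0 = rec X. c.a.X + (0 + 0)\{b} → -c-> m1
  m1 = a.(rec X. c.a.X + (0 + 0)\{b}) → -a-> m0
Reachable graph of Q (2 states):
  n0 = rec X. c.c.X + (0 + 0)\{b} → -c-> n1
  n1 = c.(rec X. c.c.X + (0 + 0)\{b}) → -c-> n0
Bisimilarity quotient blocks:
  B0 = {m0}
  B1 = {m1}
  B2 = {n0, n1}
m0 ∈ B0, n0 ∈ B2 → different blocks

NO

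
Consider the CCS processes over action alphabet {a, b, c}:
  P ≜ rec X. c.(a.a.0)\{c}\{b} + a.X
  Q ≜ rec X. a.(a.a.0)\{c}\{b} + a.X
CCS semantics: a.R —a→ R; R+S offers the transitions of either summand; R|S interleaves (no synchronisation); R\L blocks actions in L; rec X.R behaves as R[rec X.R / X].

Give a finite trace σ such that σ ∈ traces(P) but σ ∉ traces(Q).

c

Reachable graph of P (4 states):
  p0 = rec X. c.(a.a.0)\{c}\{b} + a.X → -a-> p0, -c-> p1
  p1 = (a.a.0)\{c}\{b} → -a-> p2
  p2 = (a.0)\{c}\{b} → -a-> p3
  p3 = 0\{c}\{b} → deadlocked
Reachable graph of Q (4 states):
  q0 = rec X. a.(a.a.0)\{c}\{b} + a.X → -a-> q0, -a-> q1
  q1 = (a.a.0)\{c}\{b} → -a-> q2
  q2 = (a.0)\{c}\{b} → -a-> q3
  q3 = 0\{c}\{b} → deadlocked
Trace ⟨c⟩ through P, begin at {p0}:
  [1] c ⇒ {p1}
  P completes σ.
Trace ⟨c⟩ through Q, begin at {q0}:
  [1] c ⇒ no successor for Q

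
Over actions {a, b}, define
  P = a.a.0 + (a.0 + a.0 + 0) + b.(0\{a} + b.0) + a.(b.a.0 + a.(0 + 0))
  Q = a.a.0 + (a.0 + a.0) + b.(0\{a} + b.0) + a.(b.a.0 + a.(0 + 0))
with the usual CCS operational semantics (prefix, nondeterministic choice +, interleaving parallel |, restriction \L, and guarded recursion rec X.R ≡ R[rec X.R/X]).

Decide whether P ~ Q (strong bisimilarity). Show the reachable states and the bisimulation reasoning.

LTS(P): 6 reachable states
  u0 = a.a.0 + (a.0 + a.0 + 0) + b.(0\{a} + b.0) + a.(b.a.0 + a.(0 + 0)) :: -a-> u1, -a-> u2, -a-> u3, -b-> u4
  u1 = 0 :: stopped
  u2 = a.0 :: -a-> u1
  u3 = b.a.0 + a.(0 + 0) :: -a-> u5, -b-> u2
  u4 = 0\{a} + b.0 :: -b-> u1
  u5 = 0 + 0 :: stopped
LTS(Q): 6 reachable states
  v0 = a.a.0 + (a.0 + a.0) + b.(0\{a} + b.0) + a.(b.a.0 + a.(0 + 0)) :: -a-> v1, -a-> v2, -a-> v3, -b-> v4
  v1 = 0 :: stopped
  v2 = a.0 :: -a-> v1
  v3 = b.a.0 + a.(0 + 0) :: -a-> v5, -b-> v2
  v4 = 0\{a} + b.0 :: -b-> v1
  v5 = 0 + 0 :: stopped
Coarsest stable partition (strong bisimilarity classes):
  B0 = {u0, v0}
  B1 = {u1, u5, v1, v5}
  B2 = {u3, v3}
  B3 = {u2, v2}
  B4 = {u4, v4}
u0 ∈ B0, v0 ∈ B0 → same block

P ~ Q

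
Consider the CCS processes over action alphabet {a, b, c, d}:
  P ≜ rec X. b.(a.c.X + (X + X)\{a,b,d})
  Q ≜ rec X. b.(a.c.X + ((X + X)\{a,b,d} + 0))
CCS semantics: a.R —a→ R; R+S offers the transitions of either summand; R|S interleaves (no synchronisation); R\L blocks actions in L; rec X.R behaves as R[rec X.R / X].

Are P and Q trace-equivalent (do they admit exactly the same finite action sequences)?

LTS(P): 3 reachable states
  u0 = rec X. b.(a.c.X + (X + X)\{a,b,d}) → -b-> u1
  u1 = a.c.(rec X. b.(a.c.X + (X + X)\{a,b,d})) + ((rec X. b.(a.c.X + (X + X)\{a,b,d})) + (rec X. b.(a.c.X + (X + X)\{a,b,d})))\{a,b,d} → -a-> u2
  u2 = c.(rec X. b.(a.c.X + (X + X)\{a,b,d})) → -c-> u0
LTS(Q): 3 reachable states
  v0 = rec X. b.(a.c.X + ((X + X)\{a,b,d} + 0)) → -b-> v1
  v1 = a.c.(rec X. b.(a.c.X + ((X + X)\{a,b,d} + 0))) + (((rec X. b.(a.c.X + ((X + X)\{a,b,d} + 0))) + (rec X. b.(a.c.X + ((X + X)\{a,b,d} + 0))))\{a,b,d} + 0) → -a-> v2
  v2 = c.(rec X. b.(a.c.X + ((X + X)\{a,b,d} + 0))) → -c-> v0
Coarsest stable partition (strong bisimilarity classes):
  B0 = {u0, v0}
  B1 = {u1, v1}
  B2 = {u2, v2}
u0 ∈ B0, v0 ∈ B0 → same block
Bisimilar ⇒ trace-equivalent.

YES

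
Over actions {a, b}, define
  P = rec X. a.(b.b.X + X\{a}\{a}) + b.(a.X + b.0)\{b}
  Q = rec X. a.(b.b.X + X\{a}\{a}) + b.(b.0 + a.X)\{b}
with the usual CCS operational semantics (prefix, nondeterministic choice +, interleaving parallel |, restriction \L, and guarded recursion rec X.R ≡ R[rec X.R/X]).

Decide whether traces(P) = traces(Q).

P's transition system — 7 states:
  m0 = rec X. a.(b.b.X + X\{a}\{a}) + b.(a.X + b.0)\{b} has moves --a--▸ m1, --b--▸ m2
  m1 = b.b.(rec X. a.(b.b.X + X\{a}\{a}) + b.(a.X + b.0)\{b}) + (rec X. a.(b.b.X + X\{a}\{a}) + b.(a.X + b.0)\{b})\{a}\{a} has moves --b--▸ m3, --b--▸ m4
  m2 = (a.(rec X. a.(b.b.X + X\{a}\{a}) + b.(a.X + b.0)\{b}) + b.0)\{b} has moves --a--▸ m5
  m3 = (a.(rec X. a.(b.b.X + X\{a}\{a}) + b.(a.X + b.0)\{b}) + b.0)\{b}\{a}\{a} has moves (no moves)
  m4 = b.(rec X. a.(b.b.X + X\{a}\{a}) + b.(a.X + b.0)\{b}) has moves --b--▸ m0
  m5 = (rec X. a.(b.b.X + X\{a}\{a}) + b.(a.X + b.0)\{b})\{b} has moves --a--▸ m6
  m6 = (b.b.(rec X. a.(b.b.X + X\{a}\{a}) + b.(a.X + b.0)\{b}) + (rec X. a.(b.b.X + X\{a}\{a}) + b.(a.X + b.0)\{b})\{a}\{a})\{b} has moves (no moves)
Q's transition system — 7 states:
  n0 = rec X. a.(b.b.X + X\{a}\{a}) + b.(b.0 + a.X)\{b} has moves --a--▸ n1, --b--▸ n2
  n1 = b.b.(rec X. a.(b.b.X + X\{a}\{a}) + b.(b.0 + a.X)\{b}) + (rec X. a.(b.b.X + X\{a}\{a}) + b.(b.0 + a.X)\{b})\{a}\{a} has moves --b--▸ n3, --b--▸ n4
  n2 = (b.0 + a.(rec X. a.(b.b.X + X\{a}\{a}) + b.(b.0 + a.X)\{b}))\{b} has moves --a--▸ n5
  n3 = (b.0 + a.(rec X. a.(b.b.X + X\{a}\{a}) + b.(b.0 + a.X)\{b}))\{b}\{a}\{a} has moves (no moves)
  n4 = b.(rec X. a.(b.b.X + X\{a}\{a}) + b.(b.0 + a.X)\{b}) has moves --b--▸ n0
  n5 = (rec X. a.(b.b.X + X\{a}\{a}) + b.(b.0 + a.X)\{b})\{b} has moves --a--▸ n6
  n6 = (b.b.(rec X. a.(b.b.X + X\{a}\{a}) + b.(b.0 + a.X)\{b}) + (rec X. a.(b.b.X + X\{a}\{a}) + b.(b.0 + a.X)\{b})\{a}\{a})\{b} has moves (no moves)
Coarsest stable partition (strong bisimilarity classes):
  B0 = {m0, n0}
  B1 = {m1, n1}
  B2 = {m3, m6, n3, n6}
  B3 = {m4, n4}
  B4 = {m2, n2}
  B5 = {m5, n5}
m0 ∈ B0, n0 ∈ B0 → same block
Bisimilar ⇒ trace-equivalent.

YES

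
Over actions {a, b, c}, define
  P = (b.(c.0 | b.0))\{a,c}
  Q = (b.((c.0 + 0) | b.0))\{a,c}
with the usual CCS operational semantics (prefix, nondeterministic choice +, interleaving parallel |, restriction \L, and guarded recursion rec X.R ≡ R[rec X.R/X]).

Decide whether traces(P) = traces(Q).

LTS(P): 3 reachable states
  u0 = (b.(c.0 | b.0))\{a,c} → -b-> u1
  u1 = (c.0 | b.0)\{a,c} → -b-> u2
  u2 = (c.0 | 0)\{a,c} → ∅
LTS(Q): 3 reachable states
  v0 = (b.((c.0 + 0) | b.0))\{a,c} → -b-> v1
  v1 = ((c.0 + 0) | b.0)\{a,c} → -b-> v2
  v2 = ((c.0 + 0) | 0)\{a,c} → ∅
Partition-refinement fixed point:
  B0 = {u0, v0}
  B1 = {u1, v1}
  B2 = {u2, v2}
u0 ∈ B0, v0 ∈ B0 → same block
Bisimilar ⇒ trace-equivalent.

trace-equivalent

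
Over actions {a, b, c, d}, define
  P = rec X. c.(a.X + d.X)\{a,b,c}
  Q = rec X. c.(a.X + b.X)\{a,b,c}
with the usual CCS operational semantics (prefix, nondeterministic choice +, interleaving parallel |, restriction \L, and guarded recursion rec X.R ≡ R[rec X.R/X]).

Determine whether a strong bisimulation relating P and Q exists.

NO

Reachable graph of P (3 states):
  u0 = rec X. c.(a.X + d.X)\{a,b,c} :: ··c··> u1
  u1 = (a.(rec X. c.(a.X + d.X)\{a,b,c}) + d.(rec X. c.(a.X + d.X)\{a,b,c}))\{a,b,c} :: ··d··> u2
  u2 = (rec X. c.(a.X + d.X)\{a,b,c})\{a,b,c} :: ∅
Reachable graph of Q (2 states):
  v0 = rec X. c.(a.X + b.X)\{a,b,c} :: ··c··> v1
  v1 = (a.(rec X. c.(a.X + b.X)\{a,b,c}) + b.(rec X. c.(a.X + b.X)\{a,b,c}))\{a,b,c} :: ∅
Partition-refinement fixed point:
  B0 = {u0}
  B1 = {u1}
  B2 = {u2, v1}
  B3 = {v0}
u0 ∈ B0, v0 ∈ B3 → different blocks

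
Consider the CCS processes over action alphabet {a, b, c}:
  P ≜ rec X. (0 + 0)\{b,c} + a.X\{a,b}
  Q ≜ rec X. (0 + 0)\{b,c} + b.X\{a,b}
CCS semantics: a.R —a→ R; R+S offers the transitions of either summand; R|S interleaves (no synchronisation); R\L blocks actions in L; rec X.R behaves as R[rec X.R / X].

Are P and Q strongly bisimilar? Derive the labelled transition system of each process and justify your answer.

NO

Reachable graph of P (2 states):
  u0 = rec X. (0 + 0)\{b,c} + a.X\{a,b} has moves —a→ u1
  u1 = (rec X. (0 + 0)\{b,c} + a.X\{a,b})\{a,b} has moves stopped
Reachable graph of Q (2 states):
  v0 = rec X. (0 + 0)\{b,c} + b.X\{a,b} has moves —b→ v1
  v1 = (rec X. (0 + 0)\{b,c} + b.X\{a,b})\{a,b} has moves stopped
Partition-refinement fixed point:
  B0 = {u0}
  B1 = {u1, v1}
  B2 = {v0}
u0 ∈ B0, v0 ∈ B2 → different blocks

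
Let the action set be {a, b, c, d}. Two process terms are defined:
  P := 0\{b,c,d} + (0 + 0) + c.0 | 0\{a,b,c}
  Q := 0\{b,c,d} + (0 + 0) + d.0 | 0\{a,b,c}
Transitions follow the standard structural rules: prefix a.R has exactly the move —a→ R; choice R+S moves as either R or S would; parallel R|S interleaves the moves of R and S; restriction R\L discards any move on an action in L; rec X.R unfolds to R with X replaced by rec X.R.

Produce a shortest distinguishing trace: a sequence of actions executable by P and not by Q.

LTS(P): 2 reachable states
  p0 = 0\{b,c,d} + (0 + 0) + c.0 | 0\{a,b,c} ⊢ =c=> p1
  p1 = 0 | 0\{a,b,c} ⊢ ∅
LTS(Q): 2 reachable states
  q0 = 0\{b,c,d} + (0 + 0) + d.0 | 0\{a,b,c} ⊢ =d=> q1
  q1 = 0 | 0\{a,b,c} ⊢ ∅
Executing c from P (initial set {p0}):
  after c @ step 1: {p1}
  P completes σ.
Executing c from Q (initial set {q0}):
  after c @ step 1: ∅  — Q cannot continue

c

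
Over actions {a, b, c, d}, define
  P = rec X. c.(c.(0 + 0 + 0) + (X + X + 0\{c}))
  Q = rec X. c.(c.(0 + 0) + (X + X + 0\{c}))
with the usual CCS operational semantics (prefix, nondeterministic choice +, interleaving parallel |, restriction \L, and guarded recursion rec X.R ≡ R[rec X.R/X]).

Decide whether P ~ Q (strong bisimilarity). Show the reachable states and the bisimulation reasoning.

YES

P's transition system — 3 states:
  s0 = rec X. c.(c.(0 + 0 + 0) + (X + X + 0\{c})) ⊢ —c→ s1
  s1 = c.(0 + 0 + 0) + ((rec X. c.(c.(0 + 0 + 0) + (X + X + 0\{c}))) + (rec X. c.(c.(0 + 0 + 0) + (X + X + 0\{c}))) + 0\{c}) ⊢ —c→ s1, —c→ s2
  s2 = 0 + 0 + 0 ⊢ deadlocked
Q's transition system — 3 states:
  t0 = rec X. c.(c.(0 + 0) + (X + X + 0\{c})) ⊢ —c→ t1
  t1 = c.(0 + 0) + ((rec X. c.(c.(0 + 0) + (X + X + 0\{c}))) + (rec X. c.(c.(0 + 0) + (X + X + 0\{c}))) + 0\{c}) ⊢ —c→ t1, —c→ t2
  t2 = 0 + 0 ⊢ deadlocked
Coarsest stable partition (strong bisimilarity classes):
  B0 = {s0, t0}
  B1 = {s1, t1}
  B2 = {s2, t2}
s0 ∈ B0, t0 ∈ B0 → same block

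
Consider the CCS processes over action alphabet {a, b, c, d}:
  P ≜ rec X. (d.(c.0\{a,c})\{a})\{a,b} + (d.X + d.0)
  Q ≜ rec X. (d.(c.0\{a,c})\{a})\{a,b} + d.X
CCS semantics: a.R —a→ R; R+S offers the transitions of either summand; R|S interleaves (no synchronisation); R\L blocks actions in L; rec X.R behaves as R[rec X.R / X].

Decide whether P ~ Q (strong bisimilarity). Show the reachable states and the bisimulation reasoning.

NO

Reachable graph of P (4 states):
  m0 = rec X. (d.(c.0\{a,c})\{a})\{a,b} + (d.X + d.0) :: -d-> m0, -d-> m1, -d-> m2
  m1 = (c.0\{a,c})\{a}\{a,b} :: -c-> m3
  m2 = 0 :: (no moves)
  m3 = 0\{a,c}\{a}\{a,b} :: (no moves)
Reachable graph of Q (3 states):
  n0 = rec X. (d.(c.0\{a,c})\{a})\{a,b} + d.X :: -d-> n0, -d-> n1
  n1 = (c.0\{a,c})\{a}\{a,b} :: -c-> n2
  n2 = 0\{a,c}\{a}\{a,b} :: (no moves)
Bisimilarity quotient blocks:
  B0 = {m0}
  B1 = {m1, n1}
  B2 = {m2, m3, n2}
  B3 = {n0}
m0 ∈ B0, n0 ∈ B3 → different blocks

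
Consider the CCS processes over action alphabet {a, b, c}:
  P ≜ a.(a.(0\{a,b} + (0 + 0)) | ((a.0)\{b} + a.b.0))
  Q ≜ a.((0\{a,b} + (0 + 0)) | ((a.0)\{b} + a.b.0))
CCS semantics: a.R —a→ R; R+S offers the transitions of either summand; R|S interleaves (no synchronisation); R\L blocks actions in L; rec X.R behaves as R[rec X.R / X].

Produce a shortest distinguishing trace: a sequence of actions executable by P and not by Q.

aaa

LTS(P): 9 reachable states
  p0 = a.(a.(0\{a,b} + (0 + 0)) | ((a.0)\{b} + a.b.0)) has moves -a-> p1
  p1 = a.(0\{a,b} + (0 + 0)) | ((a.0)\{b} + a.b.0) has moves -a-> p2, -a-> p3, -a-> p4
  p2 = (0\{a,b} + (0 + 0)) | ((a.0)\{b} + a.b.0) has moves -a-> p5, -a-> p6
  p3 = a.(0\{a,b} + (0 + 0)) | 0\{b} has moves -a-> p5
  p4 = a.(0\{a,b} + (0 + 0)) | b.0 has moves -a-> p6, -b-> p7
  p5 = (0\{a,b} + (0 + 0)) | 0\{b} has moves ∅
  p6 = (0\{a,b} + (0 + 0)) | b.0 has moves -b-> p8
  p7 = a.(0\{a,b} + (0 + 0)) | 0 has moves -a-> p8
  p8 = (0\{a,b} + (0 + 0)) | 0 has moves ∅
LTS(Q): 5 reachable states
  q0 = a.((0\{a,b} + (0 + 0)) | ((a.0)\{b} + a.b.0)) has moves -a-> q1
  q1 = (0\{a,b} + (0 + 0)) | ((a.0)\{b} + a.b.0) has moves -a-> q2, -a-> q3
  q2 = (0\{a,b} + (0 + 0)) | 0\{b} has moves ∅
  q3 = (0\{a,b} + (0 + 0)) | b.0 has moves -b-> q4
  q4 = (0\{a,b} + (0 + 0)) | 0 has moves ∅
Executing aaa from P (initial set {p0}):
  after a @ step 1: {p1}
  after a @ step 2: {p2, p3, p4}
  after a @ step 3: {p5, p6}
  ✓ P
Executing aaa from Q (initial set {q0}):
  after a @ step 1: {q1}
  after a @ step 2: {q2, q3}
  after a @ step 3: ∅ (Q stuck)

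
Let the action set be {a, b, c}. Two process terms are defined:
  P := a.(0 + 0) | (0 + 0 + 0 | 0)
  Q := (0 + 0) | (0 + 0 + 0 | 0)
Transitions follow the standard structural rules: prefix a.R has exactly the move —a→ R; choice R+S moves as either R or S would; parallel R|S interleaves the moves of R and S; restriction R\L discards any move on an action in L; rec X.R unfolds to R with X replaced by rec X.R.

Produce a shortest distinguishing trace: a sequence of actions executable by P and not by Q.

a

Reachable graph of P (2 states):
  p0 = a.(0 + 0) | (0 + 0 + 0 | 0) ⊢ ··a··> p1
  p1 = (0 + 0) | (0 + 0 + 0 | 0) ⊢ deadlocked
Reachable graph of Q (1 states):
  q0 = (0 + 0) | (0 + 0 + 0 | 0) ⊢ deadlocked
Trace ⟨a⟩ through P, begin at {p0}:
  after a @ step 1: {p1}
  ✓ P
Trace ⟨a⟩ through Q, begin at {q0}:
  after a @ step 1: no successor for Q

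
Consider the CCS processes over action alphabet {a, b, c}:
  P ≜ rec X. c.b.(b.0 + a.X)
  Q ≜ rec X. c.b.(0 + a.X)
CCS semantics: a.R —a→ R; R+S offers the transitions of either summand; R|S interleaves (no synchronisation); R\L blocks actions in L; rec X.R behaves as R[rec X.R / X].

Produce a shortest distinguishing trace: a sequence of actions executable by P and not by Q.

P's transition system — 4 states:
  s0 = rec X. c.b.(b.0 + a.X) | -c-> s1
  s1 = b.(b.0 + a.(rec X. c.b.(b.0 + a.X))) | -b-> s2
  s2 = b.0 + a.(rec X. c.b.(b.0 + a.X)) | -a-> s0, -b-> s3
  s3 = 0 | ·
Q's transition system — 3 states:
  t0 = rec X. c.b.(0 + a.X) | -c-> t1
  t1 = b.(0 + a.(rec X. c.b.(0 + a.X))) | -b-> t2
  t2 = 0 + a.(rec X. c.b.(0 + a.X)) | -a-> t0
Executing cbb from P (initial set {s0}):
  [1] c ⇒ {s1}
  [2] b ⇒ {s2}
  [3] b ⇒ {s3}
  ✓ P
Executing cbb from Q (initial set {t0}):
  [1] c ⇒ {t1}
  [2] b ⇒ {t2}
  [3] b ⇒ ∅ (Q stuck)

cbb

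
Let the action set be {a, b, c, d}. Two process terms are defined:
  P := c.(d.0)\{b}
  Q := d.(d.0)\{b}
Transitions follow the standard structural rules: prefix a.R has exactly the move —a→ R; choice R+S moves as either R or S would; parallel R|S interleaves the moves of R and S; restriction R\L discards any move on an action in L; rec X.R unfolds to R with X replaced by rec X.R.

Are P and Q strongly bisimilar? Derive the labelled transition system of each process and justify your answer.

P ≁ Q

P's transition system — 3 states:
  m0 = c.(d.0)\{b} | ··c··> m1
  m1 = (d.0)\{b} | ··d··> m2
  m2 = 0\{b} | ∅
Q's transition system — 3 states:
  n0 = d.(d.0)\{b} | ··d··> n1
  n1 = (d.0)\{b} | ··d··> n2
  n2 = 0\{b} | ∅
Bisimilarity quotient blocks:
  B0 = {m0}
  B1 = {m1, n1}
  B2 = {m2, n2}
  B3 = {n0}
m0 ∈ B0, n0 ∈ B3 → different blocks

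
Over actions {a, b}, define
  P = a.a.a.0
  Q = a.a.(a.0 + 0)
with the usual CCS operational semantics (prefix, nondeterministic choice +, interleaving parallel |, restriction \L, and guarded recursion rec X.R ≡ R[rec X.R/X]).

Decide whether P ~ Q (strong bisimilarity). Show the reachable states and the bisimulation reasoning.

P ~ Q

Reachable graph of P (4 states):
  m0 = a.a.a.0 has moves --a--▸ m1
  m1 = a.a.0 has moves --a--▸ m2
  m2 = a.0 has moves --a--▸ m3
  m3 = 0 has moves ∅
Reachable graph of Q (4 states):
  n0 = a.a.(a.0 + 0) has moves --a--▸ n1
  n1 = a.(a.0 + 0) has moves --a--▸ n2
  n2 = a.0 + 0 has moves --a--▸ n3
  n3 = 0 has moves ∅
Coarsest stable partition (strong bisimilarity classes):
  B0 = {m0, n0}
  B1 = {m1, n1}
  B2 = {m2, n2}
  B3 = {m3, n3}
m0 ∈ B0, n0 ∈ B0 → same block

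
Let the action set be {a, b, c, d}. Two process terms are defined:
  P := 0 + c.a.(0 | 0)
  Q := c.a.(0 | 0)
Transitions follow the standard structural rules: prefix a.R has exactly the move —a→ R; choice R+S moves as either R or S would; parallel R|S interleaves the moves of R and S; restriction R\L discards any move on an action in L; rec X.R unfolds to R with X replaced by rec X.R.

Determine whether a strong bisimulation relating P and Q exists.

P's transition system — 3 states:
  m0 = 0 + c.a.(0 | 0) has moves -c-> m1
  m1 = a.(0 | 0) has moves -a-> m2
  m2 = 0 | 0 has moves deadlocked
Q's transition system — 3 states:
  n0 = c.a.(0 | 0) has moves -c-> n1
  n1 = a.(0 | 0) has moves -a-> n2
  n2 = 0 | 0 has moves deadlocked
Partition-refinement fixed point:
  B0 = {m0, n0}
  B1 = {m1, n1}
  B2 = {m2, n2}
m0 ∈ B0, n0 ∈ B0 → same block

bisimilar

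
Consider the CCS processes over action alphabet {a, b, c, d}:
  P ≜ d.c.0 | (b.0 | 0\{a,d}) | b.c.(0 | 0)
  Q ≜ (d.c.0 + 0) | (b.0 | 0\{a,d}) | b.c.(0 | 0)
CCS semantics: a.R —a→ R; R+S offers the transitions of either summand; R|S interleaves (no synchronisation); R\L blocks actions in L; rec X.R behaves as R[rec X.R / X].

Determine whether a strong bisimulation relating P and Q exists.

bisimilar

Reachable graph of P (18 states):
  m0 = d.c.0 | (b.0 | 0\{a,d}) | b.c.(0 | 0) has moves —b→ m1, —b→ m2, —d→ m3
  m1 = d.c.0 | (0 | 0\{a,d}) | b.c.(0 | 0) has moves —b→ m4, —d→ m5
  m2 = d.c.0 | (b.0 | 0\{a,d}) | c.(0 | 0) has moves —b→ m4, —c→ m6, —d→ m7
  m3 = c.0 | (b.0 | 0\{a,d}) | b.c.(0 | 0) has moves —b→ m5, —b→ m7, —c→ m8
  m4 = d.c.0 | (0 | 0\{a,d}) | c.(0 | 0) has moves —c→ m9, —d→ m10
  m5 = c.0 | (0 | 0\{a,d}) | b.c.(0 | 0) has moves —b→ m10, —c→ m11
  m6 = d.c.0 | (b.0 | 0\{a,d}) | (0 | 0) has moves —b→ m9, —d→ m12
  m7 = c.0 | (b.0 | 0\{a,d}) | c.(0 | 0) has moves —b→ m10, —c→ m12, —c→ m13
  m8 = 0 | (b.0 | 0\{a,d}) | b.c.(0 | 0) has moves —b→ m11, —b→ m13
  m9 = d.c.0 | (0 | 0\{a,d}) | (0 | 0) has moves —d→ m14
  m10 = c.0 | (0 | 0\{a,d}) | c.(0 | 0) has moves —c→ m14, —c→ m15
  m11 = 0 | (0 | 0\{a,d}) | b.c.(0 | 0) has moves —b→ m15
  m12 = c.0 | (b.0 | 0\{a,d}) | (0 | 0) has moves —b→ m14, —c→ m16
  m13 = 0 | (b.0 | 0\{a,d}) | c.(0 | 0) has moves —b→ m15, —c→ m16
  m14 = c.0 | (0 | 0\{a,d}) | (0 | 0) has moves —c→ m17
  m15 = 0 | (0 | 0\{a,d}) | c.(0 | 0) has moves —c→ m17
  m16 = 0 | (b.0 | 0\{a,d}) | (0 | 0) has moves —b→ m17
  m17 = 0 | (0 | 0\{a,d}) | (0 | 0) has moves stopped
Reachable graph of Q (18 states):
  n0 = (d.c.0 + 0) | (b.0 | 0\{a,d}) | b.c.(0 | 0) has moves —b→ n1, —b→ n2, —d→ n3
  n1 = (d.c.0 + 0) | (0 | 0\{a,d}) | b.c.(0 | 0) has moves —b→ n4, —d→ n5
  n2 = (d.c.0 + 0) | (b.0 | 0\{a,d}) | c.(0 | 0) has moves —b→ n4, —c→ n6, —d→ n7
  n3 = c.0 | (b.0 | 0\{a,d}) | b.c.(0 | 0) has moves —b→ n5, —b→ n7, —c→ n8
  n4 = (d.c.0 + 0) | (0 | 0\{a,d}) | c.(0 | 0) has moves —c→ n9, —d→ n10
  n5 = c.0 | (0 | 0\{a,d}) | b.c.(0 | 0) has moves —b→ n10, —c→ n11
  n6 = (d.c.0 + 0) | (b.0 | 0\{a,d}) | (0 | 0) has moves —b→ n9, —d→ n12
  n7 = c.0 | (b.0 | 0\{a,d}) | c.(0 | 0) has moves —b→ n10, —c→ n12, —c→ n13
  n8 = 0 | (b.0 | 0\{a,d}) | b.c.(0 | 0) has moves —b→ n11, —b→ n13
  n9 = (d.c.0 + 0) | (0 | 0\{a,d}) | (0 | 0) has moves —d→ n14
  n10 = c.0 | (0 | 0\{a,d}) | c.(0 | 0) has moves —c→ n14, —c→ n15
  n11 = 0 | (0 | 0\{a,d}) | b.c.(0 | 0) has moves —b→ n15
  n12 = c.0 | (b.0 | 0\{a,d}) | (0 | 0) has moves —b→ n14, —c→ n16
  n13 = 0 | (b.0 | 0\{a,d}) | c.(0 | 0) has moves —b→ n15, —c→ n16
  n14 = c.0 | (0 | 0\{a,d}) | (0 | 0) has moves —c→ n17
  n15 = 0 | (0 | 0\{a,d}) | c.(0 | 0) has moves —c→ n17
  n16 = 0 | (b.0 | 0\{a,d}) | (0 | 0) has moves —b→ n17
  n17 = 0 | (0 | 0\{a,d}) | (0 | 0) has moves stopped
Partition-refinement fixed point:
  B0 = {m0, n0}
  B1 = {m1, n1}
  B2 = {m5, n5}
  B3 = {m11, n11}
  B4 = {m14, m15, n14, n15}
  B5 = {m17, n17}
  B6 = {m10, n10}
  B7 = {m4, n4}
  B8 = {m9, n9}
  B9 = {m2, n2}
  B10 = {m7, n7}
  B11 = {m12, m13, n12, n13}
  B12 = {m16, n16}
  B13 = {m6, n6}
  B14 = {m3, n3}
  B15 = {m8, n8}
m0 ∈ B0, n0 ∈ B0 → same block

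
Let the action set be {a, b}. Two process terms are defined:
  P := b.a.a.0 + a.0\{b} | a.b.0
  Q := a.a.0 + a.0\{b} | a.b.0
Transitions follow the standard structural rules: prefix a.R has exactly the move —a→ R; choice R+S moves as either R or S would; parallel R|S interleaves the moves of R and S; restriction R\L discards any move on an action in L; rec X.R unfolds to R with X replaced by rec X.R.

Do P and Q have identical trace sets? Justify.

LTS(P): 9 reachable states
  p0 = b.a.a.0 + a.0\{b} | a.b.0 | -a-> p1, -a-> p2, -b-> p3
  p1 = 0\{b} | a.b.0 | -a-> p4
  p2 = a.0\{b} | b.0 | -a-> p4, -b-> p5
  p3 = a.a.0 | -a-> p6
  p4 = 0\{b} | b.0 | -b-> p7
  p5 = a.0\{b} | 0 | -a-> p7
  p6 = a.0 | -a-> p8
  p7 = 0\{b} | 0 | (no moves)
  p8 = 0 | (no moves)
LTS(Q): 8 reachable states
  q0 = a.a.0 + a.0\{b} | a.b.0 | -a-> q1, -a-> q2, -a-> q3
  q1 = 0\{b} | a.b.0 | -a-> q4
  q2 = a.0 | -a-> q5
  q3 = a.0\{b} | b.0 | -a-> q4, -b-> q6
  q4 = 0\{b} | b.0 | -b-> q7
  q5 = 0 | (no moves)
  q6 = a.0\{b} | 0 | -a-> q7
  q7 = 0\{b} | 0 | (no moves)
Run σ = ⟨b⟩ on P: start {p0}
  after b @ step 1: {p3}
  — P admits the full trace.
Run σ = ⟨b⟩ on Q: start {q0}
  after b @ step 1: ∅ (Q stuck)

NO — witness ⟨b⟩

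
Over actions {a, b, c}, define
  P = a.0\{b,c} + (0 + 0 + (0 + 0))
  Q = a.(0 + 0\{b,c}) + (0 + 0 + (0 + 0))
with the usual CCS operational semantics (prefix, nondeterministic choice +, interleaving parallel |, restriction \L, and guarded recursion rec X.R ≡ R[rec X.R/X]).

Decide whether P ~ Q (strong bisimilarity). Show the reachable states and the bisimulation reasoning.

Reachable graph of P (2 states):
  p0 = a.0\{b,c} + (0 + 0 + (0 + 0)) ⊢ =a=> p1
  p1 = 0\{b,c} ⊢ stopped
Reachable graph of Q (2 states):
  q0 = a.(0 + 0\{b,c}) + (0 + 0 + (0 + 0)) ⊢ =a=> q1
  q1 = 0 + 0\{b,c} ⊢ stopped
Partition-refinement fixed point:
  B0 = {p0, q0}
  B1 = {p1, q1}
p0 ∈ B0, q0 ∈ B0 → same block

bisimilar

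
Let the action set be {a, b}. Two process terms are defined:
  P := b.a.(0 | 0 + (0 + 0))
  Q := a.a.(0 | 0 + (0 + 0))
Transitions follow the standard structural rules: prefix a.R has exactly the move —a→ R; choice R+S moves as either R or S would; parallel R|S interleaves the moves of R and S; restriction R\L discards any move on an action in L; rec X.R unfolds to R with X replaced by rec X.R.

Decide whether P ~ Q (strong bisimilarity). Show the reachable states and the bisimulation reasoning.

P ≁ Q

LTS(P): 3 reachable states
  s0 = b.a.(0 | 0 + (0 + 0)) :: --b--▸ s1
  s1 = a.(0 | 0 + (0 + 0)) :: --a--▸ s2
  s2 = 0 | 0 + (0 + 0) :: ∅
LTS(Q): 3 reachable states
  t0 = a.a.(0 | 0 + (0 + 0)) :: --a--▸ t1
  t1 = a.(0 | 0 + (0 + 0)) :: --a--▸ t2
  t2 = 0 | 0 + (0 + 0) :: ∅
Partition-refinement fixed point:
  B0 = {s0}
  B1 = {s1, t1}
  B2 = {s2, t2}
  B3 = {t0}
s0 ∈ B0, t0 ∈ B3 → different blocks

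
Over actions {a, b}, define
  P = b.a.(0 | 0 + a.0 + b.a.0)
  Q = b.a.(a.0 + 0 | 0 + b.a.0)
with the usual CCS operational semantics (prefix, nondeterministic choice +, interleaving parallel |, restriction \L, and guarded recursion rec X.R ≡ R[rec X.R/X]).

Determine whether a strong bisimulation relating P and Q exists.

Reachable graph of P (5 states):
  s0 = b.a.(0 | 0 + a.0 + b.a.0) ⊢ -b-> s1
  s1 = a.(0 | 0 + a.0 + b.a.0) ⊢ -a-> s2
  s2 = 0 | 0 + a.0 + b.a.0 ⊢ -a-> s3, -b-> s4
  s3 = 0 ⊢ stopped
  s4 = a.0 ⊢ -a-> s3
Reachable graph of Q (5 states):
  t0 = b.a.(a.0 + 0 | 0 + b.a.0) ⊢ -b-> t1
  t1 = a.(a.0 + 0 | 0 + b.a.0) ⊢ -a-> t2
  t2 = a.0 + 0 | 0 + b.a.0 ⊢ -a-> t3, -b-> t4
  t3 = 0 ⊢ stopped
  t4 = a.0 ⊢ -a-> t3
Coarsest stable partition (strong bisimilarity classes):
  B0 = {s0, t0}
  B1 = {s1, t1}
  B2 = {s2, t2}
  B3 = {s3, t3}
  B4 = {s4, t4}
s0 ∈ B0, t0 ∈ B0 → same block

YES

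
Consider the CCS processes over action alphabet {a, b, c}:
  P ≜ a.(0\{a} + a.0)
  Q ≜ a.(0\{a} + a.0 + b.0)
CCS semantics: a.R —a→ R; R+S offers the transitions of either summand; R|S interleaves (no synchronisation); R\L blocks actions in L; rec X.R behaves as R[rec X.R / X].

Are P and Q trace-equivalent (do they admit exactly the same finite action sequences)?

trace-distinct — witness ⟨ab⟩

LTS(P): 3 reachable states
  s0 = a.(0\{a} + a.0) | ··a··> s1
  s1 = 0\{a} + a.0 | ··a··> s2
  s2 = 0 | stopped
LTS(Q): 3 reachable states
  t0 = a.(0\{a} + a.0 + b.0) | ··a··> t1
  t1 = 0\{a} + a.0 + b.0 | ··a··> t2, ··b··> t2
  t2 = 0 | stopped
Trace ⟨ab⟩ through Q, begin at {t0}:
  [1] a ⇒ {t1}
  [2] b ⇒ {t2}
  Q completes σ.
Trace ⟨ab⟩ through P, begin at {s0}:
  [1] a ⇒ {s1}
  [2] b ⇒ ∅  — P cannot continue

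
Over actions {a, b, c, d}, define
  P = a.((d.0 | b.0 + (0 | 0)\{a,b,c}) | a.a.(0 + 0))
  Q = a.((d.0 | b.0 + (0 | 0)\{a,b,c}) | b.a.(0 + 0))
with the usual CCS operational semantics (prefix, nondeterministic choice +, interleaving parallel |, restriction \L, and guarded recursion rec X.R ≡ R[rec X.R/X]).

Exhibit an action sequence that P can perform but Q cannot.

aa

Reachable graph of P (13 states):
  s0 = a.((d.0 | b.0 + (0 | 0)\{a,b,c}) | a.a.(0 + 0)) :: -a-> s1
  s1 = (d.0 | b.0 + (0 | 0)\{a,b,c}) | a.a.(0 + 0) :: -a-> s2, -b-> s3, -d-> s4
  s2 = (d.0 | b.0 + (0 | 0)\{a,b,c}) | a.(0 + 0) :: -a-> s5, -b-> s6, -d-> s7
  s3 = d.0 | 0 | a.a.(0 + 0) :: -a-> s6, -d-> s8
  s4 = 0 | b.0 | a.a.(0 + 0) :: -a-> s7, -b-> s8
  s5 = (d.0 | b.0 + (0 | 0)\{a,b,c}) | (0 + 0) :: -b-> s9, -d-> s10
  s6 = d.0 | 0 | a.(0 + 0) :: -a-> s9, -d-> s11
  s7 = 0 | b.0 | a.(0 + 0) :: -a-> s10, -b-> s11
  s8 = 0 | 0 | a.a.(0 + 0) :: -a-> s11
  s9 = d.0 | 0 | (0 + 0) :: -d-> s12
  s10 = 0 | b.0 | (0 + 0) :: -b-> s12
  s11 = 0 | 0 | a.(0 + 0) :: -a-> s12
  s12 = 0 | 0 | (0 + 0) :: ·
Reachable graph of Q (13 states):
  t0 = a.((d.0 | b.0 + (0 | 0)\{a,b,c}) | b.a.(0 + 0)) :: -a-> t1
  t1 = (d.0 | b.0 + (0 | 0)\{a,b,c}) | b.a.(0 + 0) :: -b-> t2, -b-> t3, -d-> t4
  t2 = (d.0 | b.0 + (0 | 0)\{a,b,c}) | a.(0 + 0) :: -a-> t5, -b-> t6, -d-> t7
  t3 = d.0 | 0 | b.a.(0 + 0) :: -b-> t6, -d-> t8
  t4 = 0 | b.0 | b.a.(0 + 0) :: -b-> t7, -b-> t8
  t5 = (d.0 | b.0 + (0 | 0)\{a,b,c}) | (0 + 0) :: -b-> t9, -d-> t10
  t6 = d.0 | 0 | a.(0 + 0) :: -a-> t9, -d-> t11
  t7 = 0 | b.0 | a.(0 + 0) :: -a-> t10, -b-> t11
  t8 = 0 | 0 | b.a.(0 + 0) :: -b-> t11
  t9 = d.0 | 0 | (0 + 0) :: -d-> t12
  t10 = 0 | b.0 | (0 + 0) :: -b-> t12
  t11 = 0 | 0 | a.(0 + 0) :: -a-> t12
  t12 = 0 | 0 | (0 + 0) :: ·
Executing aa from P (initial set {s0}):
  step 1 (a): {s1}
  step 2 (a): {s2}
  ✓ P
Executing aa from Q (initial set {t0}):
  step 1 (a): {t1}
  step 2 (a): ∅ (Q stuck)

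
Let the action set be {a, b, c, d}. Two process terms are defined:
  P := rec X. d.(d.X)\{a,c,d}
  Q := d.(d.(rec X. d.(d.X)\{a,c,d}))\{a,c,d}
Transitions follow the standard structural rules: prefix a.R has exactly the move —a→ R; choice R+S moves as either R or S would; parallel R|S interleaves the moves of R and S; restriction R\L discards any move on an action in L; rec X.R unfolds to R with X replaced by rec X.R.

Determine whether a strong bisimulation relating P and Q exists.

P's transition system — 2 states:
  u0 = rec X. d.(d.X)\{a,c,d} | -d-> u1
  u1 = (d.(rec X. d.(d.X)\{a,c,d}))\{a,c,d} | ∅
Q's transition system — 2 states:
  v0 = d.(d.(rec X. d.(d.X)\{a,c,d}))\{a,c,d} | -d-> v1
  v1 = (d.(rec X. d.(d.X)\{a,c,d}))\{a,c,d} | ∅
Bisimilarity quotient blocks:
  B0 = {u0, v0}
  B1 = {u1, v1}
u0 ∈ B0, v0 ∈ B0 → same block

bisimilar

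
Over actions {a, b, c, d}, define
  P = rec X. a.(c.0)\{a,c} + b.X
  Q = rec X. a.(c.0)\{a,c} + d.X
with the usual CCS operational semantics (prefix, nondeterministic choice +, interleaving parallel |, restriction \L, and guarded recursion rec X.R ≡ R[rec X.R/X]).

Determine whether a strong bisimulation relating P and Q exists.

P's transition system — 2 states:
  s0 = rec X. a.(c.0)\{a,c} + b.X | -a-> s1, -b-> s0
  s1 = (c.0)\{a,c} | ∅
Q's transition system — 2 states:
  t0 = rec X. a.(c.0)\{a,c} + d.X | -a-> t1, -d-> t0
  t1 = (c.0)\{a,c} | ∅
Bisimilarity quotient blocks:
  B0 = {s0}
  B1 = {s1, t1}
  B2 = {t0}
s0 ∈ B0, t0 ∈ B2 → different blocks

not bisimilar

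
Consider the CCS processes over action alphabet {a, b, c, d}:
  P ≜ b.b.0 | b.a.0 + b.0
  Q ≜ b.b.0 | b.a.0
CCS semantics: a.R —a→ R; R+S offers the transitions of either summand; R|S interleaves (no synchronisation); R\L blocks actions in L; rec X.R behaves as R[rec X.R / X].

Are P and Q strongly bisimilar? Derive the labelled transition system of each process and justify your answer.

Reachable graph of P (10 states):
  s0 = b.b.0 | b.a.0 + b.0 | —b→ s1, —b→ s2, —b→ s3
  s1 = 0 | deadlocked
  s2 = b.0 | b.a.0 | —b→ s4, —b→ s5
  s3 = b.b.0 | a.0 | —a→ s6, —b→ s5
  s4 = 0 | b.a.0 | —b→ s7
  s5 = b.0 | a.0 | —a→ s8, —b→ s7
  s6 = b.b.0 | 0 | —b→ s8
  s7 = 0 | a.0 | —a→ s9
  s8 = b.0 | 0 | —b→ s9
  s9 = 0 | 0 | deadlocked
Reachable graph of Q (9 states):
  t0 = b.b.0 | b.a.0 | —b→ t1, —b→ t2
  t1 = b.0 | b.a.0 | —b→ t3, —b→ t4
  t2 = b.b.0 | a.0 | —a→ t5, —b→ t4
  t3 = 0 | b.a.0 | —b→ t6
  t4 = b.0 | a.0 | —a→ t7, —b→ t6
  t5 = b.b.0 | 0 | —b→ t7
  t6 = 0 | a.0 | —a→ t8
  t7 = b.0 | 0 | —b→ t8
  t8 = 0 | 0 | deadlocked
Coarsest stable partition (strong bisimilarity classes):
  B0 = {s0}
  B1 = {s2, t1}
  B2 = {s4, t3}
  B3 = {s7, t6}
  B4 = {s1, s9, t8}
  B5 = {s5, t4}
  B6 = {s8, t7}
  B7 = {s3, t2}
  B8 = {s6, t5}
  B9 = {t0}
s0 ∈ B0, t0 ∈ B9 → different blocks

NO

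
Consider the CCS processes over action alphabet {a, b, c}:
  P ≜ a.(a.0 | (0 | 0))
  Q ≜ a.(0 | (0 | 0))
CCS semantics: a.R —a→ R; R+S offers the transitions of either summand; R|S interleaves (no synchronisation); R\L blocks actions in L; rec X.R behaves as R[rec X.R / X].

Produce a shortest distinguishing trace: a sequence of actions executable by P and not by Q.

aa

Reachable graph of P (3 states):
  p0 = a.(a.0 | (0 | 0)) → ··a··> p1
  p1 = a.0 | (0 | 0) → ··a··> p2
  p2 = 0 | (0 | 0) → ·
Reachable graph of Q (2 states):
  q0 = a.(0 | (0 | 0)) → ··a··> q1
  q1 = 0 | (0 | 0) → ·
Executing aa from P (initial set {p0}):
  after a @ step 1: {p1}
  after a @ step 2: {p2}
  P completes σ.
Executing aa from Q (initial set {q0}):
  after a @ step 1: {q1}
  after a @ step 2: no successor for Q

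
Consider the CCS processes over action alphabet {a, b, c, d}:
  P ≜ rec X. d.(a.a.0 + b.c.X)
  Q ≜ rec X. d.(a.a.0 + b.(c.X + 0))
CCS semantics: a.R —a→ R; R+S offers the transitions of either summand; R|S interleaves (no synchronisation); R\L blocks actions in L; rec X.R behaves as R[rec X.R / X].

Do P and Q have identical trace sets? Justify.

LTS(P): 5 reachable states
  m0 = rec X. d.(a.a.0 + b.c.X) :: =d=> m1
  m1 = a.a.0 + b.c.(rec X. d.(a.a.0 + b.c.X)) :: =a=> m2, =b=> m3
  m2 = a.0 :: =a=> m4
  m3 = c.(rec X. d.(a.a.0 + b.c.X)) :: =c=> m0
  m4 = 0 :: stopped
LTS(Q): 5 reachable states
  n0 = rec X. d.(a.a.0 + b.(c.X + 0)) :: =d=> n1
  n1 = a.a.0 + b.(c.(rec X. d.(a.a.0 + b.(c.X + 0))) + 0) :: =a=> n2, =b=> n3
  n2 = a.0 :: =a=> n4
  n3 = c.(rec X. d.(a.a.0 + b.(c.X + 0))) + 0 :: =c=> n0
  n4 = 0 :: stopped
Bisimilarity quotient blocks:
  B0 = {m0, n0}
  B1 = {m1, n1}
  B2 = {m3, n3}
  B3 = {m2, n2}
  B4 = {m4, n4}
m0 ∈ B0, n0 ∈ B0 → same block
Bisimilar ⇒ trace-equivalent.

YES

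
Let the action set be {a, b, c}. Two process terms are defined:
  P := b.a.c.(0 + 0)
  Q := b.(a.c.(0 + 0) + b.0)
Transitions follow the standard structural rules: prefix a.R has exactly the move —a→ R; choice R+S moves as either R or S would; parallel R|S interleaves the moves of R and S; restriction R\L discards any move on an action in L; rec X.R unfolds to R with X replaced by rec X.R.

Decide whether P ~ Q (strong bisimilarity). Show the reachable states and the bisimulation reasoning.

LTS(P): 4 reachable states
  p0 = b.a.c.(0 + 0) :: =b=> p1
  p1 = a.c.(0 + 0) :: =a=> p2
  p2 = c.(0 + 0) :: =c=> p3
  p3 = 0 + 0 :: stopped
LTS(Q): 5 reachable states
  q0 = b.(a.c.(0 + 0) + b.0) :: =b=> q1
  q1 = a.c.(0 + 0) + b.0 :: =a=> q2, =b=> q3
  q2 = c.(0 + 0) :: =c=> q4
  q3 = 0 :: stopped
  q4 = 0 + 0 :: stopped
Partition-refinement fixed point:
  B0 = {p0}
  B1 = {p1}
  B2 = {p2, q2}
  B3 = {p3, q3, q4}
  B4 = {q0}
  B5 = {q1}
p0 ∈ B0, q0 ∈ B4 → different blocks

NO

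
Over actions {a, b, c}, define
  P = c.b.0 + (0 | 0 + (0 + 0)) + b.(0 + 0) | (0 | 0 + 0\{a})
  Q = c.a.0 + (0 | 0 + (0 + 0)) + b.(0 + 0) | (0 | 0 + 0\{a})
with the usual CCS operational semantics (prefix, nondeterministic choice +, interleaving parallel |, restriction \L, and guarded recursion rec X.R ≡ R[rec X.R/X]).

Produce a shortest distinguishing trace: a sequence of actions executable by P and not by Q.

cb

P's transition system — 4 states:
  p0 = c.b.0 + (0 | 0 + (0 + 0)) + b.(0 + 0) | (0 | 0 + 0\{a}) :: =b=> p1, =c=> p2
  p1 = (0 + 0) | (0 | 0 + 0\{a}) :: deadlocked
  p2 = b.0 :: =b=> p3
  p3 = 0 :: deadlocked
Q's transition system — 4 states:
  q0 = c.a.0 + (0 | 0 + (0 + 0)) + b.(0 + 0) | (0 | 0 + 0\{a}) :: =b=> q1, =c=> q2
  q1 = (0 + 0) | (0 | 0 + 0\{a}) :: deadlocked
  q2 = a.0 :: =a=> q3
  q3 = 0 :: deadlocked
Executing cb from P (initial set {p0}):
  after c @ step 1: {p2}
  after b @ step 2: {p3}
  P completes σ.
Executing cb from Q (initial set {q0}):
  after c @ step 1: {q2}
  after b @ step 2: ∅  — Q cannot continue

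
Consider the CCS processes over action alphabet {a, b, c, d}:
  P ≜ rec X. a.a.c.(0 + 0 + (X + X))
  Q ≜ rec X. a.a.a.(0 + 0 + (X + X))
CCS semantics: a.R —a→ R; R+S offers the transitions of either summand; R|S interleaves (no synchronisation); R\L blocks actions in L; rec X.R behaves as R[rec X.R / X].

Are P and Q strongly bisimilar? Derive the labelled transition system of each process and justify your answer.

P's transition system — 4 states:
  s0 = rec X. a.a.c.(0 + 0 + (X + X)) has moves —a→ s1
  s1 = a.c.(0 + 0 + ((rec X. a.a.c.(0 + 0 + (X + X))) + (rec X. a.a.c.(0 + 0 + (X + X))))) has moves —a→ s2
  s2 = c.(0 + 0 + ((rec X. a.a.c.(0 + 0 + (X + X))) + (rec X. a.a.c.(0 + 0 + (X + X))))) has moves —c→ s3
  s3 = 0 + 0 + ((rec X. a.a.c.(0 + 0 + (X + X))) + (rec X. a.a.c.(0 + 0 + (X + X)))) has moves —a→ s1
Q's transition system — 4 states:
  t0 = rec X. a.a.a.(0 + 0 + (X + X)) has moves —a→ t1
  t1 = a.a.(0 + 0 + ((rec X. a.a.a.(0 + 0 + (X + X))) + (rec X. a.a.a.(0 + 0 + (X + X))))) has moves —a→ t2
  t2 = a.(0 + 0 + ((rec X. a.a.a.(0 + 0 + (X + X))) + (rec X. a.a.a.(0 + 0 + (X + X))))) has moves —a→ t3
  t3 = 0 + 0 + ((rec X. a.a.a.(0 + 0 + (X + X))) + (rec X. a.a.a.(0 + 0 + (X + X)))) has moves —a→ t1
Partition-refinement fixed point:
  B0 = {s0, s3}
  B1 = {s1}
  B2 = {s2}
  B3 = {t0, t1, t2, t3}
s0 ∈ B0, t0 ∈ B3 → different blocks

not bisimilar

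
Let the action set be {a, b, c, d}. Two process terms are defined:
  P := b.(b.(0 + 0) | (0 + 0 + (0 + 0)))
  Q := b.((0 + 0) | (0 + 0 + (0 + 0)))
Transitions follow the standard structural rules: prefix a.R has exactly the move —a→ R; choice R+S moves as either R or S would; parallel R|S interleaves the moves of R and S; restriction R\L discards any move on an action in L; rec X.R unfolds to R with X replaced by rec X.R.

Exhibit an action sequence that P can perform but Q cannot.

LTS(P): 3 reachable states
  m0 = b.(b.(0 + 0) | (0 + 0 + (0 + 0))) | -b-> m1
  m1 = b.(0 + 0) | (0 + 0 + (0 + 0)) | -b-> m2
  m2 = (0 + 0) | (0 + 0 + (0 + 0)) | (no moves)
LTS(Q): 2 reachable states
  n0 = b.((0 + 0) | (0 + 0 + (0 + 0))) | -b-> n1
  n1 = (0 + 0) | (0 + 0 + (0 + 0)) | (no moves)
Executing bb from P (initial set {m0}):
  step 1 (b): {m1}
  step 2 (b): {m2}
  P completes σ.
Executing bb from Q (initial set {n0}):
  step 1 (b): {n1}
  step 2 (b): no successor for Q

bb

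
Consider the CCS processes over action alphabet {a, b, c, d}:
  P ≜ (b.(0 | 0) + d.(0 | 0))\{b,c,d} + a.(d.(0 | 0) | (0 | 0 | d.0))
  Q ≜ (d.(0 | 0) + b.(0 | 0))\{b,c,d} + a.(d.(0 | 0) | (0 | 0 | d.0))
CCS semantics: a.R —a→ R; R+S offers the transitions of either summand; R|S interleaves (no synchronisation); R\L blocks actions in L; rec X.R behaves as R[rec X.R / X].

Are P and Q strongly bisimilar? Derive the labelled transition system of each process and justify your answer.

LTS(P): 5 reachable states
  p0 = (b.(0 | 0) + d.(0 | 0))\{b,c,d} + a.(d.(0 | 0) | (0 | 0 | d.0)) has moves =a=> p1
  p1 = d.(0 | 0) | (0 | 0 | d.0) has moves =d=> p2, =d=> p3
  p2 = 0 | 0 | (0 | 0 | d.0) has moves =d=> p4
  p3 = d.(0 | 0) | (0 | 0 | 0) has moves =d=> p4
  p4 = 0 | 0 | (0 | 0 | 0) has moves ∅
LTS(Q): 5 reachable states
  q0 = (d.(0 | 0) + b.(0 | 0))\{b,c,d} + a.(d.(0 | 0) | (0 | 0 | d.0)) has moves =a=> q1
  q1 = d.(0 | 0) | (0 | 0 | d.0) has moves =d=> q2, =d=> q3
  q2 = 0 | 0 | (0 | 0 | d.0) has moves =d=> q4
  q3 = d.(0 | 0) | (0 | 0 | 0) has moves =d=> q4
  q4 = 0 | 0 | (0 | 0 | 0) has moves ∅
Partition-refinement fixed point:
  B0 = {p0, q0}
  B1 = {p1, q1}
  B2 = {p2, p3, q2, q3}
  B3 = {p4, q4}
p0 ∈ B0, q0 ∈ B0 → same block

YES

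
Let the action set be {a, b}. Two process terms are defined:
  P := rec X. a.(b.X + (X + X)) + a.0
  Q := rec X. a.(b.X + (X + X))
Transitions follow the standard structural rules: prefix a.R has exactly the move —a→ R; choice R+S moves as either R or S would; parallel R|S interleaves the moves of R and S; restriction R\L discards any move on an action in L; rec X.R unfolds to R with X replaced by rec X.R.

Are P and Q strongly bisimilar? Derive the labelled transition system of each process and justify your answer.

P ≁ Q

LTS(P): 3 reachable states
  s0 = rec X. a.(b.X + (X + X)) + a.0 → ··a··> s1, ··a··> s2
  s1 = 0 → deadlocked
  s2 = b.(rec X. a.(b.X + (X + X)) + a.0) + ((rec X. a.(b.X + (X + X)) + a.0) + (rec X. a.(b.X + (X + X)) + a.0)) → ··a··> s1, ··a··> s2, ··b··> s0
LTS(Q): 2 reachable states
  t0 = rec X. a.(b.X + (X + X)) → ··a··> t1
  t1 = b.(rec X. a.(b.X + (X + X))) + ((rec X. a.(b.X + (X + X))) + (rec X. a.(b.X + (X + X)))) → ··a··> t1, ··b··> t0
Partition-refinement fixed point:
  B0 = {s0}
  B1 = {s1}
  B2 = {s2}
  B3 = {t0}
  B4 = {t1}
s0 ∈ B0, t0 ∈ B3 → different blocks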